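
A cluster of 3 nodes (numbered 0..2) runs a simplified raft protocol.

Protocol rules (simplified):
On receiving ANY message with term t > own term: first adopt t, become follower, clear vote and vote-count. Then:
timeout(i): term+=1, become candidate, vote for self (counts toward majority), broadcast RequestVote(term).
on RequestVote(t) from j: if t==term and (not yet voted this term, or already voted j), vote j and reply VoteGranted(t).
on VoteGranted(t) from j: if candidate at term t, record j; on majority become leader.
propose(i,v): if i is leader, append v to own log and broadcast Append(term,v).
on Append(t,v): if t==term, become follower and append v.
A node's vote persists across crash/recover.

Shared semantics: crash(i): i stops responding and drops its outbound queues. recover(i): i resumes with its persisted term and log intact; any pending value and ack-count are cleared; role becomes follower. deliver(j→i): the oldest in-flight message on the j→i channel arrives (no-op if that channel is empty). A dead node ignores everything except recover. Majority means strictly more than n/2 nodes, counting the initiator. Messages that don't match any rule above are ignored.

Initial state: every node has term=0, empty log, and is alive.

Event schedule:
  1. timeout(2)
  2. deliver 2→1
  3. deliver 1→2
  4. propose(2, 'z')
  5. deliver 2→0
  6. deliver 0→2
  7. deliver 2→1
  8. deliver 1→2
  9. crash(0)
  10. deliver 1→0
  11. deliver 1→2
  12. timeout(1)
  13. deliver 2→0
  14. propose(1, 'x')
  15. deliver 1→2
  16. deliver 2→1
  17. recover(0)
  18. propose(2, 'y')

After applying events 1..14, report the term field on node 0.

[1] timeout(2) → N2(cand t1 [-])
[2] deliver 2→1 → N1(foll t1 [-])
[3] deliver 1→2 → N2(lead t1 [-])
[4] propose(2,'z') → N2(lead t1 [z])
[5] deliver 2→0 → N0(foll t1 [-])
[6] deliver 0→2 → ∅
[7] deliver 2→1 → N1(foll t1 [z])
[8] deliver 1→2 → ∅
[9] crash(0) → N0(✗foll t1 [-])
[10] deliver 1→0 → ∅
[11] deliver 1→2 → ∅
[12] timeout(1) → N1(cand t2 [z])
[13] deliver 2→0 → ∅
[14] propose(1,'x') → ∅

1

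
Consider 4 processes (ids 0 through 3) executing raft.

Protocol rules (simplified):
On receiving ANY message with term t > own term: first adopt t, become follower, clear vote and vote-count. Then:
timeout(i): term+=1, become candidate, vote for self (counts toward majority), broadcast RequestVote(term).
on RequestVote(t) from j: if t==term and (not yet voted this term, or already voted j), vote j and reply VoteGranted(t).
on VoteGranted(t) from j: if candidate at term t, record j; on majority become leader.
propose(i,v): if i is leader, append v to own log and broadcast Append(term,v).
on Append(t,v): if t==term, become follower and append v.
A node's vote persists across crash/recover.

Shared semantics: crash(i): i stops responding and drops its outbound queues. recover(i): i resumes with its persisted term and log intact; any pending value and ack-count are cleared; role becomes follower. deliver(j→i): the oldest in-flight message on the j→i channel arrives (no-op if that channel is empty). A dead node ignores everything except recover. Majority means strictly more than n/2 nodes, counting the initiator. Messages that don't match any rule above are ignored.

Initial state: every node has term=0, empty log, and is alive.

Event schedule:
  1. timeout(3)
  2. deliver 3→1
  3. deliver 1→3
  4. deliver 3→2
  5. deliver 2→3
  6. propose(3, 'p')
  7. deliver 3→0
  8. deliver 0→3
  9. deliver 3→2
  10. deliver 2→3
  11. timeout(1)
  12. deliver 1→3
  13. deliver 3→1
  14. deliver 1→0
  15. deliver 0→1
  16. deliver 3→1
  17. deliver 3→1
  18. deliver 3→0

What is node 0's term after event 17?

2

step 1 timeout(3): 3={cand,t=1,log=-}
step 2 deliver 3→1: 1={foll,t=1,log=-}
step 3 deliver 1→3: —
step 4 deliver 3→2: 2={foll,t=1,log=-}
step 5 deliver 2→3: 3={lead,t=1,log=-}
step 6 propose(3,'p'): 3={lead,t=1,log=p}
step 7 deliver 3→0: 0={foll,t=1,log=-}
step 8 deliver 0→3: —
step 9 deliver 3→2: 2={foll,t=1,log=p}
step 10 deliver 2→3: —
step 11 timeout(1): 1={cand,t=2,log=-}
step 12 deliver 1→3: 3={foll,t=2,log=p}
step 13 deliver 3→1: —
step 14 deliver 1→0: 0={foll,t=2,log=-}
step 15 deliver 0→1: —
step 16 deliver 3→1: 1={lead,t=2,log=-}
step 17 deliver 3→1: —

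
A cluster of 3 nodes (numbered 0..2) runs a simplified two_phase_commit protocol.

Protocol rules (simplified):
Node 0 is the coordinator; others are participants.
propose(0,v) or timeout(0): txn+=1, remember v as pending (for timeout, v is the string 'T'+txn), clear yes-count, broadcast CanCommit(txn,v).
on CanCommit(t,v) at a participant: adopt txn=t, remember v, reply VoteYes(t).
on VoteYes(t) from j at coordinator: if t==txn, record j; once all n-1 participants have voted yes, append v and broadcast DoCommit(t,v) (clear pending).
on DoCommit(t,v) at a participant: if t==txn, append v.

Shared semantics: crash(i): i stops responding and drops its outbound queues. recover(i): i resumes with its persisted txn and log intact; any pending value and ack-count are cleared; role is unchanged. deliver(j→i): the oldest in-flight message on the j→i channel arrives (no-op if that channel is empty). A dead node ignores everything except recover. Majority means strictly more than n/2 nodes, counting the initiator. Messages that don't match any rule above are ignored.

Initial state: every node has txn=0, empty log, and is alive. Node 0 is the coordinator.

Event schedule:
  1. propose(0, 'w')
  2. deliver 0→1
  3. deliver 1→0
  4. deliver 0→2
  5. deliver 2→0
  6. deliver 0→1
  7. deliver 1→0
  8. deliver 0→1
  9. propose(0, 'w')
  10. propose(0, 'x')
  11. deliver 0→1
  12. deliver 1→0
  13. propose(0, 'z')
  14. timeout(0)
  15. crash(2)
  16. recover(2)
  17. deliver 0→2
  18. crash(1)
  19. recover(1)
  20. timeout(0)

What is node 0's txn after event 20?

1. propose(0,'w'):  <0:coor t1 ->
2. deliver 0→1:  <1:part t1 ->
3. deliver 1→0:  nop
4. deliver 0→2:  <2:part t1 ->
5. deliver 2→0:  <0:coor t1 w>
6. deliver 0→1:  <1:part t1 w>
7. deliver 1→0:  nop
8. deliver 0→1:  nop
9. propose(0,'w'):  <0:coor t2 w>
10. propose(0,'x'):  <0:coor t3 w>
11. deliver 0→1:  <1:part t2 w>
12. deliver 1→0:  nop
13. propose(0,'z'):  <0:coor t4 w>
14. timeout(0):  <0:coor t5 w>
15. crash(2):  <2:✗part t1 ->
16. recover(2):  <2:part t1 ->
17. deliver 0→2:  <2:part t1 w>
18. crash(1):  <1:✗part t2 w>
19. recover(1):  <1:part t2 w>
20. timeout(0):  <0:coor t6 w>

6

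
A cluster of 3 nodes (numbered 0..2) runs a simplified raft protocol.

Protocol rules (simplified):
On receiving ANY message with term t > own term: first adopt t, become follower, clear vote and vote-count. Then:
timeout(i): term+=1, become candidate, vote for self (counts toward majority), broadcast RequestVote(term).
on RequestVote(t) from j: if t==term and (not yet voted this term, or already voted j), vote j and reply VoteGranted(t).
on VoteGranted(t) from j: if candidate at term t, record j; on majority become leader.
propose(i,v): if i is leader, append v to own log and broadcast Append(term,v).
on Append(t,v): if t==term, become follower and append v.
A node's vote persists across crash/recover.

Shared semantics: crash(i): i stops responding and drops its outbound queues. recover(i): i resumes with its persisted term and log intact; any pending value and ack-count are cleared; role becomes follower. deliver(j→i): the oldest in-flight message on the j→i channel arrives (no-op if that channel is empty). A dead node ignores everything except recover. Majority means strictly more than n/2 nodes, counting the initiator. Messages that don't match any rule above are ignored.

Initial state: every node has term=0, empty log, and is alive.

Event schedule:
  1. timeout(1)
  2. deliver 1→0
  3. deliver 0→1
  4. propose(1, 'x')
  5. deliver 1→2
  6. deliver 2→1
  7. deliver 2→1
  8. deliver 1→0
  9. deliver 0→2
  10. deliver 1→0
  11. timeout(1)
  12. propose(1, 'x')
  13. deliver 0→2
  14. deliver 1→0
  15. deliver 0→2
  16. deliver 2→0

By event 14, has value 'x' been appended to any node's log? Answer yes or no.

yes

1. timeout(1):  <1:cand t1 ->
2. deliver 1→0:  <0:foll t1 ->
3. deliver 0→1:  <1:lead t1 ->
4. propose(1,'x'):  <1:lead t1 x>
5. deliver 1→2:  <2:foll t1 ->
6. deliver 2→1:  nop
7. deliver 2→1:  nop
8. deliver 1→0:  <0:foll t1 x>
9. deliver 0→2:  nop
10. deliver 1→0:  nop
11. timeout(1):  <1:cand t2 x>
12. propose(1,'x'):  nop
13. deliver 0→2:  nop
14. deliver 1→0:  <0:foll t2 x>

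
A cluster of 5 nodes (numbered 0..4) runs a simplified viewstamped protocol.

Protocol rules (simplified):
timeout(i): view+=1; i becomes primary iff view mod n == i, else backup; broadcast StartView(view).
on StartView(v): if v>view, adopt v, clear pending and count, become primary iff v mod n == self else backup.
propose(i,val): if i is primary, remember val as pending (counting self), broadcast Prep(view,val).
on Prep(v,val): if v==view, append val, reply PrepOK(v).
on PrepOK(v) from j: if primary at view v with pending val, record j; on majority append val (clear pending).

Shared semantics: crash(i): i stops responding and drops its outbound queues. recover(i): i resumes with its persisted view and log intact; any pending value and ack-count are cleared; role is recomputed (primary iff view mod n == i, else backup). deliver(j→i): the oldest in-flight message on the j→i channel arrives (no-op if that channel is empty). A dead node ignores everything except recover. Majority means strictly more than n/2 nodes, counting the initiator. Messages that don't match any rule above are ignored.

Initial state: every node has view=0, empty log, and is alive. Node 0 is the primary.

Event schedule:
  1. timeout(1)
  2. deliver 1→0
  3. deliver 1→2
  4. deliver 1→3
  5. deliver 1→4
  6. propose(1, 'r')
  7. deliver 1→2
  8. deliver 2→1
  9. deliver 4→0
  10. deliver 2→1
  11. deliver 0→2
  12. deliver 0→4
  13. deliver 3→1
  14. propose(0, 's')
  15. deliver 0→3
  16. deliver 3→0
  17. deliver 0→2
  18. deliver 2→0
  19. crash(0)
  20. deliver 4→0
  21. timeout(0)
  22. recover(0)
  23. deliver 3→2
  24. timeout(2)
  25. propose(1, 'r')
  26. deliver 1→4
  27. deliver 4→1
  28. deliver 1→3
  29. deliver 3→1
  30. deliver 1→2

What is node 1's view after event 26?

[1] timeout(1) → N1(prim v1 [-])
[2] deliver 1→0 → N0(back v1 [-])
[3] deliver 1→2 → N2(back v1 [-])
[4] deliver 1→3 → N3(back v1 [-])
[5] deliver 1→4 → N4(back v1 [-])
[6] propose(1,'r') → ∅
[7] deliver 1→2 → N2(back v1 [r])
[8] deliver 2→1 → ∅
[9] deliver 4→0 → ∅
[10] deliver 2→1 → ∅
[11] deliver 0→2 → ∅
[12] deliver 0→4 → ∅
[13] deliver 3→1 → ∅
[14] propose(0,'s') → ∅
[15] deliver 0→3 → ∅
[16] deliver 3→0 → ∅
[17] deliver 0→2 → ∅
[18] deliver 2→0 → ∅
[19] crash(0) → N0(✗back v1 [-])
[20] deliver 4→0 → ∅
[21] timeout(0) → ∅
[22] recover(0) → N0(back v1 [-])
[23] deliver 3→2 → ∅
[24] timeout(2) → N2(prim v2 [r])
[25] propose(1,'r') → ∅
[26] deliver 1→4 → N4(back v1 [r])

1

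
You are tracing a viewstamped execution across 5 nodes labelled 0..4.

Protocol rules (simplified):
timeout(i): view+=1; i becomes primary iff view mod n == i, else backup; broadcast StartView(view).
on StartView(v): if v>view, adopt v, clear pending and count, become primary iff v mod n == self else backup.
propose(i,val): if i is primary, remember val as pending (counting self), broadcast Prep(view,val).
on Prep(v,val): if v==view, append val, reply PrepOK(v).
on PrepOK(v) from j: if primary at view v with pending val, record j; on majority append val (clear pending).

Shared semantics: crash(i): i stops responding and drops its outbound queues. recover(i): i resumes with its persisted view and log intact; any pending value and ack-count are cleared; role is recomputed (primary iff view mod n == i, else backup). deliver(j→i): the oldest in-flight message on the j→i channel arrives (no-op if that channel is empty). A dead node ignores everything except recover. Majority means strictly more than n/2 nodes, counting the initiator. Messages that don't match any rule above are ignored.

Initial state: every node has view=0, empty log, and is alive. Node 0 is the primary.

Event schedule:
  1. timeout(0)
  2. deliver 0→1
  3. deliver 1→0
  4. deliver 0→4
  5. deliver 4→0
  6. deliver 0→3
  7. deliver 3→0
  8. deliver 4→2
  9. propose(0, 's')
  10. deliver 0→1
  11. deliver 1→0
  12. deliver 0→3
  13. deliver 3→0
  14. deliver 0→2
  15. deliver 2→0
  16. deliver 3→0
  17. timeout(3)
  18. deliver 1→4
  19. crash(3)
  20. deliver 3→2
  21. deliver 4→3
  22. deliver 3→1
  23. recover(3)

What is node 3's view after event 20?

2

e1 timeout(0): 0[back,v=1,-]
e2 deliver 0→1: 1[prim,v=1,-]
e3 deliver 1→0: ·
e4 deliver 0→4: 4[back,v=1,-]
e5 deliver 4→0: ·
e6 deliver 0→3: 3[back,v=1,-]
e7 deliver 3→0: ·
e8 deliver 4→2: ·
e9 propose(0,'s'): ·
e10 deliver 0→1: ·
e11 deliver 1→0: ·
e12 deliver 0→3: ·
e13 deliver 3→0: ·
e14 deliver 0→2: 2[back,v=1,-]
e15 deliver 2→0: ·
e16 deliver 3→0: ·
e17 timeout(3): 3[back,v=2,-]
e18 deliver 1→4: ·
e19 crash(3): 3[✗back,v=2,-]
e20 deliver 3→2: ·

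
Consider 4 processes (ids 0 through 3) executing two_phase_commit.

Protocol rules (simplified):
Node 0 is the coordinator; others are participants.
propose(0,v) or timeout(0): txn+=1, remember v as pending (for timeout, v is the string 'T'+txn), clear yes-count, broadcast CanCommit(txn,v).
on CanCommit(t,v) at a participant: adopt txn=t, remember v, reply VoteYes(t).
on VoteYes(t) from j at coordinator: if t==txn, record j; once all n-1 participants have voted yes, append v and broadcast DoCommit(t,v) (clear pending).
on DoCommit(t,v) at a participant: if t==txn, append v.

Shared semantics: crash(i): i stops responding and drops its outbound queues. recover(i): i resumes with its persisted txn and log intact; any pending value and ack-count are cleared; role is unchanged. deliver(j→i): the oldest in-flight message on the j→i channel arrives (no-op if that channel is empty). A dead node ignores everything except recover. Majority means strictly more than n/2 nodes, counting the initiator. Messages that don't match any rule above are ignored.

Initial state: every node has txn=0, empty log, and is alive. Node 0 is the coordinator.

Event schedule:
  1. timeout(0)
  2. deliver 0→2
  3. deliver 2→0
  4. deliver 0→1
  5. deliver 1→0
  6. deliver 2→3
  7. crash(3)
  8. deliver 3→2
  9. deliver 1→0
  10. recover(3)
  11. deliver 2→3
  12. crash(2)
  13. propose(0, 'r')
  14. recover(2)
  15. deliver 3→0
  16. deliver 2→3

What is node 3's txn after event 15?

step 1 timeout(0): 0={coor,t=1,log=-}
step 2 deliver 0→2: 2={part,t=1,log=-}
step 3 deliver 2→0: —
step 4 deliver 0→1: 1={part,t=1,log=-}
step 5 deliver 1→0: —
step 6 deliver 2→3: —
step 7 crash(3): 3={✗part,t=0,log=-}
step 8 deliver 3→2: —
step 9 deliver 1→0: —
step 10 recover(3): 3={part,t=0,log=-}
step 11 deliver 2→3: —
step 12 crash(2): 2={✗part,t=1,log=-}
step 13 propose(0,'r'): 0={coor,t=2,log=-}
step 14 recover(2): 2={part,t=1,log=-}
step 15 deliver 3→0: —

0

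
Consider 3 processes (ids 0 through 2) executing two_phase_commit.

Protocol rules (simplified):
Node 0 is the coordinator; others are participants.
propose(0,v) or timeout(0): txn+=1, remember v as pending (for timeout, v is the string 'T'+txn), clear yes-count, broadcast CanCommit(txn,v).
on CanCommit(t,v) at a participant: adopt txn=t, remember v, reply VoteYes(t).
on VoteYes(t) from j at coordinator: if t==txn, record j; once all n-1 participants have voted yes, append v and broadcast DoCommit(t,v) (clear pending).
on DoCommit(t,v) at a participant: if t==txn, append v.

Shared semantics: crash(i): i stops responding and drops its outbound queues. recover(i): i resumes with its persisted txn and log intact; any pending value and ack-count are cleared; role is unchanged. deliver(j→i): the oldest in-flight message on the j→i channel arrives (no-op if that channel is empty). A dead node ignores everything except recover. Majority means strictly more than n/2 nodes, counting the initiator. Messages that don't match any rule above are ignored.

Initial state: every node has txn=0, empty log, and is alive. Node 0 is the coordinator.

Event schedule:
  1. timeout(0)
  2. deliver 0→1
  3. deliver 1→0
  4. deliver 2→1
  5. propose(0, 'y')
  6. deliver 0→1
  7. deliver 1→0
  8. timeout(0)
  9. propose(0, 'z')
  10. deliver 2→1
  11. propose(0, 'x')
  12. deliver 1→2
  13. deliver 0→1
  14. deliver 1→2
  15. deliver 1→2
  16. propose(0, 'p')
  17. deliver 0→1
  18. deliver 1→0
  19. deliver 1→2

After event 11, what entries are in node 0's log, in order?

e1 timeout(0): 0[coor,t=1,-]
e2 deliver 0→1: 1[part,t=1,-]
e3 deliver 1→0: ·
e4 deliver 2→1: ·
e5 propose(0,'y'): 0[coor,t=2,-]
e6 deliver 0→1: 1[part,t=2,-]
e7 deliver 1→0: ·
e8 timeout(0): 0[coor,t=3,-]
e9 propose(0,'z'): 0[coor,t=4,-]
e10 deliver 2→1: ·
e11 propose(0,'x'): 0[coor,t=5,-]

empty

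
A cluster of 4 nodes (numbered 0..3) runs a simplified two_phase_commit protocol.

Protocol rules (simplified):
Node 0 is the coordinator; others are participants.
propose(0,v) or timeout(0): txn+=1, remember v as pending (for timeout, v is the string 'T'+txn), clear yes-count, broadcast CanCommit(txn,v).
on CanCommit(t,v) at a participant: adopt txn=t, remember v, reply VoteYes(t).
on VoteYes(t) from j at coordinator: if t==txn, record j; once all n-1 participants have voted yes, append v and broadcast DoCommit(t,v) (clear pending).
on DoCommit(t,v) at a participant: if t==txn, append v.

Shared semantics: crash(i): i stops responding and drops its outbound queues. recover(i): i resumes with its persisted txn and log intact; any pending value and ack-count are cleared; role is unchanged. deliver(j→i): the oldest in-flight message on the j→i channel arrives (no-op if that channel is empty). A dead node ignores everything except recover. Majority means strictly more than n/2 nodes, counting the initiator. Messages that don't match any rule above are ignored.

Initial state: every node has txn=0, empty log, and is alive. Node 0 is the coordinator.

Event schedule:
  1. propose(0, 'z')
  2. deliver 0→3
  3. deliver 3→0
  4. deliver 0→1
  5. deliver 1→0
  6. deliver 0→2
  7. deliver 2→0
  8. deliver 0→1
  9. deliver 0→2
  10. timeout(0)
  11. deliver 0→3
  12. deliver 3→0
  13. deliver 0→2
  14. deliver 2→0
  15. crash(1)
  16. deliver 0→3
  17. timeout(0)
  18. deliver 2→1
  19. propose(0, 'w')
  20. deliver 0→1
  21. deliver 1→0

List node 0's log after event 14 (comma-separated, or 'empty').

z

1. propose(0,'z'):  <0:coor t1 ->
2. deliver 0→3:  <3:part t1 ->
3. deliver 3→0:  nop
4. deliver 0→1:  <1:part t1 ->
5. deliver 1→0:  nop
6. deliver 0→2:  <2:part t1 ->
7. deliver 2→0:  <0:coor t1 z>
8. deliver 0→1:  <1:part t1 z>
9. deliver 0→2:  <2:part t1 z>
10. timeout(0):  <0:coor t2 z>
11. deliver 0→3:  <3:part t1 z>
12. deliver 3→0:  nop
13. deliver 0→2:  <2:part t2 z>
14. deliver 2→0:  nop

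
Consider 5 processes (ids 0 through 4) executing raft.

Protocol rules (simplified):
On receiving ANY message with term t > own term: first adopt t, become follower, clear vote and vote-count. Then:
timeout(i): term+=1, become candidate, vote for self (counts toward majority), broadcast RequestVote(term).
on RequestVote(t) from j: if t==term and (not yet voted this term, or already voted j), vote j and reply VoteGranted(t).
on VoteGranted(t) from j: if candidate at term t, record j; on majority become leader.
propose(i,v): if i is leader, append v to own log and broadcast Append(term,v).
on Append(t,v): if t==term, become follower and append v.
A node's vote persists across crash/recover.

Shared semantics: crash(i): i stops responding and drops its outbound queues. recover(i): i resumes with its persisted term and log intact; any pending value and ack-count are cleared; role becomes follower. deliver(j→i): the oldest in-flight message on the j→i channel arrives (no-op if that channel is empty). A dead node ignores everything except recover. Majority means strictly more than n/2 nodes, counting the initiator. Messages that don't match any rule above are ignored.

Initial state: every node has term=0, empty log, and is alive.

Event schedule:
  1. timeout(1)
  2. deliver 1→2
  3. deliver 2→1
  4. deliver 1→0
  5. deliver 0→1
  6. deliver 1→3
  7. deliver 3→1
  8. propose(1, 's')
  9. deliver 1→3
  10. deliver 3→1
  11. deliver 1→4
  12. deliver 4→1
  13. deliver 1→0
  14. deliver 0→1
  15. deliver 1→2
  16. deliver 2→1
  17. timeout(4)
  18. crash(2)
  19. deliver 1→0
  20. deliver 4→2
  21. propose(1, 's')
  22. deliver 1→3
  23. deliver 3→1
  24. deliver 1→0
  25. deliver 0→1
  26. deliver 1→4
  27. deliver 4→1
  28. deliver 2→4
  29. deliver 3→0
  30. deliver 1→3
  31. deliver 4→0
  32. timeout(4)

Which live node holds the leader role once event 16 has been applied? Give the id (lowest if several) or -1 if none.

after 1 — timeout(1): n1:cand/t1/[-]
after 2 — deliver 1→2: n2:foll/t1/[-]
after 3 — deliver 2→1: ·
after 4 — deliver 1→0: n0:foll/t1/[-]
after 5 — deliver 0→1: n1:lead/t1/[-]
after 6 — deliver 1→3: n3:foll/t1/[-]
after 7 — deliver 3→1: ·
after 8 — propose(1,'s'): n1:lead/t1/[s]
after 9 — deliver 1→3: n3:foll/t1/[s]
after 10 — deliver 3→1: ·
after 11 — deliver 1→4: n4:foll/t1/[-]
after 12 — deliver 4→1: ·
after 13 — deliver 1→0: n0:foll/t1/[s]
after 14 — deliver 0→1: ·
after 15 — deliver 1→2: n2:foll/t1/[s]
after 16 — deliver 2→1: ·

1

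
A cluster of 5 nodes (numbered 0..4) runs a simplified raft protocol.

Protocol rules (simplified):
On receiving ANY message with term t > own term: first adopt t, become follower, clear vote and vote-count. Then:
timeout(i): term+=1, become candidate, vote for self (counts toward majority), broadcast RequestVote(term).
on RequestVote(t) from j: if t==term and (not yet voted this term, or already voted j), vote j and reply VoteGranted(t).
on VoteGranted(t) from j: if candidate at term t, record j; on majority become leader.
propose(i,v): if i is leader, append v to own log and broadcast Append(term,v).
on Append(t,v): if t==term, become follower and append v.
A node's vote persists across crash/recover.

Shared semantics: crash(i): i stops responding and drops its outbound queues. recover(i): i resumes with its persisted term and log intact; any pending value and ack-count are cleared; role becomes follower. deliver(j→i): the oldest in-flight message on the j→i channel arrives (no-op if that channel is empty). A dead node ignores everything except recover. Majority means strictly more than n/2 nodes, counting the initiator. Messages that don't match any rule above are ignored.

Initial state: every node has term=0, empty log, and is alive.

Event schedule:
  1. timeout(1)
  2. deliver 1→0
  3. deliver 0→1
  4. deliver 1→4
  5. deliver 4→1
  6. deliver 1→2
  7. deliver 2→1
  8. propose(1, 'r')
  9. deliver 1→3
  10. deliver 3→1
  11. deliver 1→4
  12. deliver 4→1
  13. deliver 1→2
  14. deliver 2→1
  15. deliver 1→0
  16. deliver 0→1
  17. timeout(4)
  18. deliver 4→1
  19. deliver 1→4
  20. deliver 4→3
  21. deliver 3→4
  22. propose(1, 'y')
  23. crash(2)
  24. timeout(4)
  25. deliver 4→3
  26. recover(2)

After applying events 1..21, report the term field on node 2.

1

step 1 timeout(1): 1={cand,t=1,log=-}
step 2 deliver 1→0: 0={foll,t=1,log=-}
step 3 deliver 0→1: —
step 4 deliver 1→4: 4={foll,t=1,log=-}
step 5 deliver 4→1: 1={lead,t=1,log=-}
step 6 deliver 1→2: 2={foll,t=1,log=-}
step 7 deliver 2→1: —
step 8 propose(1,'r'): 1={lead,t=1,log=r}
step 9 deliver 1→3: 3={foll,t=1,log=-}
step 10 deliver 3→1: —
step 11 deliver 1→4: 4={foll,t=1,log=r}
step 12 deliver 4→1: —
step 13 deliver 1→2: 2={foll,t=1,log=r}
step 14 deliver 2→1: —
step 15 deliver 1→0: 0={foll,t=1,log=r}
step 16 deliver 0→1: —
step 17 timeout(4): 4={cand,t=2,log=r}
step 18 deliver 4→1: 1={foll,t=2,log=r}
step 19 deliver 1→4: —
step 20 deliver 4→3: 3={foll,t=2,log=-}
step 21 deliver 3→4: 4={lead,t=2,log=r}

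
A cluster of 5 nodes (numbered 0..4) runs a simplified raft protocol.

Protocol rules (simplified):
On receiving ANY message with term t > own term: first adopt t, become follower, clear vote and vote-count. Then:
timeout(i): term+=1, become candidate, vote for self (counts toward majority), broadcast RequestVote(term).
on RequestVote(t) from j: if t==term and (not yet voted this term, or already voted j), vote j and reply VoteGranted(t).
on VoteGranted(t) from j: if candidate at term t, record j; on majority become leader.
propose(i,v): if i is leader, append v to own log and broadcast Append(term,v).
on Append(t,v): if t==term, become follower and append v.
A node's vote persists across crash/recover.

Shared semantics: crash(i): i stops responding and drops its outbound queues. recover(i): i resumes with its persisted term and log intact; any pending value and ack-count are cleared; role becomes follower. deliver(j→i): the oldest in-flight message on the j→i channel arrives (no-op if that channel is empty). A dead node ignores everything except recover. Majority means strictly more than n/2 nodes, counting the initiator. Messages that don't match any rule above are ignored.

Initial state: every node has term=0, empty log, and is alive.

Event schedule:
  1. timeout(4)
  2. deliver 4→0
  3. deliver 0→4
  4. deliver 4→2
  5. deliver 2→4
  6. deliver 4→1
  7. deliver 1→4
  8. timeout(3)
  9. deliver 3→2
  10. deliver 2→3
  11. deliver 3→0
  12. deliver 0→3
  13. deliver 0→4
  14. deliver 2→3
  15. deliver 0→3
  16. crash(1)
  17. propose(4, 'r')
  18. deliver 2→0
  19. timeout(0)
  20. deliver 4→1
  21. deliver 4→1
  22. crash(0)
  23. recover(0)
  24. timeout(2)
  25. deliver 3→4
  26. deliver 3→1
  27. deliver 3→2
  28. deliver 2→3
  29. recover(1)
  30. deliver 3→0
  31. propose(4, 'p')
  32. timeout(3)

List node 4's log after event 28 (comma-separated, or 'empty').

r

step 1 timeout(4): 4={cand,t=1,log=-}
step 2 deliver 4→0: 0={foll,t=1,log=-}
step 3 deliver 0→4: —
step 4 deliver 4→2: 2={foll,t=1,log=-}
step 5 deliver 2→4: 4={lead,t=1,log=-}
step 6 deliver 4→1: 1={foll,t=1,log=-}
step 7 deliver 1→4: —
step 8 timeout(3): 3={cand,t=1,log=-}
step 9 deliver 3→2: —
step 10 deliver 2→3: —
step 11 deliver 3→0: —
step 12 deliver 0→3: —
step 13 deliver 0→4: —
step 14 deliver 2→3: —
step 15 deliver 0→3: —
step 16 crash(1): 1={✗foll,t=1,log=-}
step 17 propose(4,'r'): 4={lead,t=1,log=r}
step 18 deliver 2→0: —
step 19 timeout(0): 0={cand,t=2,log=-}
step 20 deliver 4→1: —
step 21 deliver 4→1: —
step 22 crash(0): 0={✗cand,t=2,log=-}
step 23 recover(0): 0={foll,t=2,log=-}
step 24 timeout(2): 2={cand,t=2,log=-}
step 25 deliver 3→4: —
step 26 deliver 3→1: —
step 27 deliver 3→2: —
step 28 deliver 2→3: 3={foll,t=2,log=-}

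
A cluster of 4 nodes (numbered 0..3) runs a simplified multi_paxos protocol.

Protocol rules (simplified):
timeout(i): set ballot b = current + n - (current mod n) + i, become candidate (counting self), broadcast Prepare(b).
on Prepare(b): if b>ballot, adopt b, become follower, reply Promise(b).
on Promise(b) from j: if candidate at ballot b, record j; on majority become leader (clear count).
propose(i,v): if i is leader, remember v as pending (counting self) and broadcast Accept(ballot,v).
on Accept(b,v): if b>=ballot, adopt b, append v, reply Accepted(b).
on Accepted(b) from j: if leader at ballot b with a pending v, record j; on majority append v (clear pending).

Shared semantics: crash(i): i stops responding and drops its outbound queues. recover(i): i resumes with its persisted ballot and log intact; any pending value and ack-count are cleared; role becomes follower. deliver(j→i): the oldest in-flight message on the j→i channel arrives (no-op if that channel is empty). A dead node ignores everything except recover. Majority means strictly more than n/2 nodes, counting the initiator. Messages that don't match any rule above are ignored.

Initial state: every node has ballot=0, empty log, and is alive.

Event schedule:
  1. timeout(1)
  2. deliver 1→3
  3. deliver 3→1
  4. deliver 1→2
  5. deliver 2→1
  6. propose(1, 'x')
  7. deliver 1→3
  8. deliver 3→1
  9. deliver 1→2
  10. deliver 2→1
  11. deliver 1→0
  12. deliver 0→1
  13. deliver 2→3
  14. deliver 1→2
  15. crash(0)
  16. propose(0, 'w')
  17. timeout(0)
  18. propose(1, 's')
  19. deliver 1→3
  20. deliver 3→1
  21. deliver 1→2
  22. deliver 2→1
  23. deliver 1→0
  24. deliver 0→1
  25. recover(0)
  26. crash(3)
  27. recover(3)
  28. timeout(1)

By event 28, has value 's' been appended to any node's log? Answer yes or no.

yes

1. timeout(1):  <1:cand b5 ->
2. deliver 1→3:  <3:foll b5 ->
3. deliver 3→1:  nop
4. deliver 1→2:  <2:foll b5 ->
5. deliver 2→1:  <1:lead b5 ->
6. propose(1,'x'):  nop
7. deliver 1→3:  <3:foll b5 x>
8. deliver 3→1:  nop
9. deliver 1→2:  <2:foll b5 x>
10. deliver 2→1:  <1:lead b5 x>
11. deliver 1→0:  <0:foll b5 ->
12. deliver 0→1:  nop
13. deliver 2→3:  nop
14. deliver 1→2:  nop
15. crash(0):  <0:✗foll b5 ->
16. propose(0,'w'):  nop
17. timeout(0):  nop
18. propose(1,'s'):  nop
19. deliver 1→3:  <3:foll b5 x,s>
20. deliver 3→1:  nop
21. deliver 1→2:  <2:foll b5 x,s>
22. deliver 2→1:  <1:lead b5 x,s>
23. deliver 1→0:  nop
24. deliver 0→1:  nop
25. recover(0):  <0:foll b5 ->
26. crash(3):  <3:✗foll b5 x,s>
27. recover(3):  <3:foll b5 x,s>
28. timeout(1):  <1:cand b9 x,s>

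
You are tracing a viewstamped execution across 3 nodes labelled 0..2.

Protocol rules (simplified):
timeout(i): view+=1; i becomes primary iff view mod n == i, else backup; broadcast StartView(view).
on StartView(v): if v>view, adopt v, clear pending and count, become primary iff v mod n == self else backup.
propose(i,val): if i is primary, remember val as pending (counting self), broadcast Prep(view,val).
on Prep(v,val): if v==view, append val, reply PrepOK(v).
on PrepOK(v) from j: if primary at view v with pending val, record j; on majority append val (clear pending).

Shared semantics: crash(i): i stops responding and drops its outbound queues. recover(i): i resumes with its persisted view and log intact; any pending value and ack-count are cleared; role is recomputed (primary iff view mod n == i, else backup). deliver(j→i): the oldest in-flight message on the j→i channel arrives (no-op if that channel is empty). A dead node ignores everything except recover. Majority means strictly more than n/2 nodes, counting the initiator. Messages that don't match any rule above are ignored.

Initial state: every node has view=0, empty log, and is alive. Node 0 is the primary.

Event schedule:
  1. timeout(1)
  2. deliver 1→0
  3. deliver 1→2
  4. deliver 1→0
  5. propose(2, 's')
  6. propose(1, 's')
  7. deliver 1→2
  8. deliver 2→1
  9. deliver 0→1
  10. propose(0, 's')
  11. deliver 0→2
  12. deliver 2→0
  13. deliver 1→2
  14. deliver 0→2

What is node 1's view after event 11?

1

1. timeout(1):  <1:prim v1 ->
2. deliver 1→0:  <0:back v1 ->
3. deliver 1→2:  <2:back v1 ->
4. deliver 1→0:  nop
5. propose(2,'s'):  nop
6. propose(1,'s'):  nop
7. deliver 1→2:  <2:back v1 s>
8. deliver 2→1:  <1:prim v1 s>
9. deliver 0→1:  nop
10. propose(0,'s'):  nop
11. deliver 0→2:  nop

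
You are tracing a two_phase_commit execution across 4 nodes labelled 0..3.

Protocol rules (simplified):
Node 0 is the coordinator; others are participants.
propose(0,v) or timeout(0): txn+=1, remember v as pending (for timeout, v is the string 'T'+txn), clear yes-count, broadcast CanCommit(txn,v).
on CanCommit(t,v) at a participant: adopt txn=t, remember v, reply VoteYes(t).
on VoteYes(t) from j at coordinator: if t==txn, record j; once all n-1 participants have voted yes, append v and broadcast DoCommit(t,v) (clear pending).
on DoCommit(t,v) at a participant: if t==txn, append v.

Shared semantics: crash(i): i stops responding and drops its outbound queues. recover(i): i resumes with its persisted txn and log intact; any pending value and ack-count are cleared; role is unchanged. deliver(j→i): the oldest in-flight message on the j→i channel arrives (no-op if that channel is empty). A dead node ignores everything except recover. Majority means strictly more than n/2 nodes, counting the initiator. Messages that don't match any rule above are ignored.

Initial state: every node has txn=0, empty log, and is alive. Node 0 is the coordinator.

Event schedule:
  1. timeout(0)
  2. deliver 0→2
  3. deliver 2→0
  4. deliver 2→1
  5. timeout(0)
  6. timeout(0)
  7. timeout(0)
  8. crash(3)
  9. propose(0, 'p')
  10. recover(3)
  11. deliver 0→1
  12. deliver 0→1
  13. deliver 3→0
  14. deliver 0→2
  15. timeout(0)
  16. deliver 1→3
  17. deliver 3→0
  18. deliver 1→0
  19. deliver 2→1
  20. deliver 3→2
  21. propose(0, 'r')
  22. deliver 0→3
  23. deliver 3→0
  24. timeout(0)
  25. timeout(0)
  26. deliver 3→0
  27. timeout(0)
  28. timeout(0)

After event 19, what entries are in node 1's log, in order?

after 1 — timeout(0): n0:coor/t1/[-]
after 2 — deliver 0→2: n2:part/t1/[-]
after 3 — deliver 2→0: ·
after 4 — deliver 2→1: ·
after 5 — timeout(0): n0:coor/t2/[-]
after 6 — timeout(0): n0:coor/t3/[-]
after 7 — timeout(0): n0:coor/t4/[-]
after 8 — crash(3): n3:✗part/t0/[-]
after 9 — propose(0,'p'): n0:coor/t5/[-]
after 10 — recover(3): n3:part/t0/[-]
after 11 — deliver 0→1: n1:part/t1/[-]
after 12 — deliver 0→1: n1:part/t2/[-]
after 13 — deliver 3→0: ·
after 14 — deliver 0→2: n2:part/t2/[-]
after 15 — timeout(0): n0:coor/t6/[-]
after 16 — deliver 1→3: ·
after 17 — deliver 3→0: ·
after 18 — deliver 1→0: ·
after 19 — deliver 2→1: ·

empty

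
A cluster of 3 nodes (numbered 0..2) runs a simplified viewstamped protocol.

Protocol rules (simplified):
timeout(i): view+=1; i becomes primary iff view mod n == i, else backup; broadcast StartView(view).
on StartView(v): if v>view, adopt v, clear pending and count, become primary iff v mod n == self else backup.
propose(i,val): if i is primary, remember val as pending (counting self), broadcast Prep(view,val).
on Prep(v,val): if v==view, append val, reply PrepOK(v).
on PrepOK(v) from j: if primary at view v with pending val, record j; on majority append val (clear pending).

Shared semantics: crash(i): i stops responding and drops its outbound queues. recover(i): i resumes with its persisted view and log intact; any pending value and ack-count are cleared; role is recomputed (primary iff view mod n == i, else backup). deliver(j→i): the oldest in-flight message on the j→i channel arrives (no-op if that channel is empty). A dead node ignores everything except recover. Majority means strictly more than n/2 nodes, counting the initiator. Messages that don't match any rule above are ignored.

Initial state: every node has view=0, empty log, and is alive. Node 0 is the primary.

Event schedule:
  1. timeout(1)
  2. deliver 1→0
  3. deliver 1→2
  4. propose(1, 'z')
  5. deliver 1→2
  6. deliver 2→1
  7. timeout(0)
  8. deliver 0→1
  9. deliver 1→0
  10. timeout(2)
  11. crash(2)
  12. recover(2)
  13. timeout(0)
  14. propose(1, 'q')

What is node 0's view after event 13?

[1] timeout(1) → N1(prim v1 [-])
[2] deliver 1→0 → N0(back v1 [-])
[3] deliver 1→2 → N2(back v1 [-])
[4] propose(1,'z') → ∅
[5] deliver 1→2 → N2(back v1 [z])
[6] deliver 2→1 → N1(prim v1 [z])
[7] timeout(0) → N0(back v2 [-])
[8] deliver 0→1 → N1(back v2 [z])
[9] deliver 1→0 → ∅
[10] timeout(2) → N2(prim v2 [z])
[11] crash(2) → N2(✗prim v2 [z])
[12] recover(2) → N2(prim v2 [z])
[13] timeout(0) → N0(prim v3 [-])

3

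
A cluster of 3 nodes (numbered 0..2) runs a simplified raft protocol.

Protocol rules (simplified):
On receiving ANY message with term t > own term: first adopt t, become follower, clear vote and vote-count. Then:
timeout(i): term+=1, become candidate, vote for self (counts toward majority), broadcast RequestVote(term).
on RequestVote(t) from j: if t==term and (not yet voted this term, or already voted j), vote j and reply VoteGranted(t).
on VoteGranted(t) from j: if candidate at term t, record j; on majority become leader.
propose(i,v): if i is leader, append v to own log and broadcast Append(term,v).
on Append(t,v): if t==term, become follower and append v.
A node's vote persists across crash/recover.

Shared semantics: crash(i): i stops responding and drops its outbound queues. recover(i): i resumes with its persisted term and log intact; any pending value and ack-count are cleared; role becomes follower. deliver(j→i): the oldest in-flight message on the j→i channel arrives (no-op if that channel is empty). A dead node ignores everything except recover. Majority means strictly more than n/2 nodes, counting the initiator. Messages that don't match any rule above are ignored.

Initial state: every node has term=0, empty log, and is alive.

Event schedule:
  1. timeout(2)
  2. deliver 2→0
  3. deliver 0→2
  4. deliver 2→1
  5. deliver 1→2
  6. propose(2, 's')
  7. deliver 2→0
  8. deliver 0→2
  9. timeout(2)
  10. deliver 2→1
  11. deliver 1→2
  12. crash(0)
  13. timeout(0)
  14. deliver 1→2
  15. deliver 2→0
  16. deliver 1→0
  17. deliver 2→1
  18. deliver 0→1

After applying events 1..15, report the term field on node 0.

after 1 — timeout(2): n2:cand/t1/[-]
after 2 — deliver 2→0: n0:foll/t1/[-]
after 3 — deliver 0→2: n2:lead/t1/[-]
after 4 — deliver 2→1: n1:foll/t1/[-]
after 5 — deliver 1→2: ·
after 6 — propose(2,'s'): n2:lead/t1/[s]
after 7 — deliver 2→0: n0:foll/t1/[s]
after 8 — deliver 0→2: ·
after 9 — timeout(2): n2:cand/t2/[s]
after 10 — deliver 2→1: n1:foll/t1/[s]
after 11 — deliver 1→2: ·
after 12 — crash(0): n0:✗foll/t1/[s]
after 13 — timeout(0): ·
after 14 — deliver 1→2: ·
after 15 — deliver 2→0: ·

1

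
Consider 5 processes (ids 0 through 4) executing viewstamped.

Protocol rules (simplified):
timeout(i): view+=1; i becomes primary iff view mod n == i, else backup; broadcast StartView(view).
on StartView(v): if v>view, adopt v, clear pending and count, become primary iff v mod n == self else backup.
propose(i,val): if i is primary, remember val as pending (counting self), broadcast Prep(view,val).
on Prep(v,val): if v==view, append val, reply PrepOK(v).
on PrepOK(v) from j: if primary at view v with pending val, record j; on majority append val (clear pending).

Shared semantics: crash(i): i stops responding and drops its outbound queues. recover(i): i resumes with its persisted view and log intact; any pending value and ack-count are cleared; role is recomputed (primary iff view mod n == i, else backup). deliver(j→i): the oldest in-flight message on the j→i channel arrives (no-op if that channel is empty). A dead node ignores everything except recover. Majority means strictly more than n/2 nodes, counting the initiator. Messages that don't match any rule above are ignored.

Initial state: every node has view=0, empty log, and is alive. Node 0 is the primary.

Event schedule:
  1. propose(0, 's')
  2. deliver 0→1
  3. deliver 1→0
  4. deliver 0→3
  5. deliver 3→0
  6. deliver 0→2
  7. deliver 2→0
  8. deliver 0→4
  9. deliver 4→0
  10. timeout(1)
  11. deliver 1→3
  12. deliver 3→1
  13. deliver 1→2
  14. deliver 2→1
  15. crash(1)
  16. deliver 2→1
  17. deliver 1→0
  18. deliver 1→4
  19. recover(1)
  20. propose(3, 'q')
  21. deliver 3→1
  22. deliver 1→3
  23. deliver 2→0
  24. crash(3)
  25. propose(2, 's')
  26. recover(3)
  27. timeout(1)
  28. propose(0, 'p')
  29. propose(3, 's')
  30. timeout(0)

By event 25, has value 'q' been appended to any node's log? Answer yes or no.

no

1. propose(0,'s'):  nop
2. deliver 0→1:  <1:back v0 s>
3. deliver 1→0:  nop
4. deliver 0→3:  <3:back v0 s>
5. deliver 3→0:  <0:prim v0 s>
6. deliver 0→2:  <2:back v0 s>
7. deliver 2→0:  nop
8. deliver 0→4:  <4:back v0 s>
9. deliver 4→0:  nop
10. timeout(1):  <1:prim v1 s>
11. deliver 1→3:  <3:back v1 s>
12. deliver 3→1:  nop
13. deliver 1→2:  <2:back v1 s>
14. deliver 2→1:  nop
15. crash(1):  <1:✗prim v1 s>
16. deliver 2→1:  nop
17. deliver 1→0:  nop
18. deliver 1→4:  nop
19. recover(1):  <1:prim v1 s>
20. propose(3,'q'):  nop
21. deliver 3→1:  nop
22. deliver 1→3:  nop
23. deliver 2→0:  nop
24. crash(3):  <3:✗back v1 s>
25. propose(2,'s'):  nop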